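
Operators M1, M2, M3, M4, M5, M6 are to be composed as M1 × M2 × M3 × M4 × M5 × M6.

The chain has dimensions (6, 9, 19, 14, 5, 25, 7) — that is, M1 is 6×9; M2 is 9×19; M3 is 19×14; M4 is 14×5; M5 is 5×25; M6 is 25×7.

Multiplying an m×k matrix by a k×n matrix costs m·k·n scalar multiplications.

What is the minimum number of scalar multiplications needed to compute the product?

Adjacent pairs: M1M2 = 6·9·19 = 1026; M2M3 = 9·19·14 = 2394; M3M4 = 19·14·5 = 1330; M4M5 = 14·5·25 = 1750; M5M6 = 5·25·7 = 875.
Length 3: M1..M3: k=1: 0+2394+6·9·14=3150; k=2: 1026+0+6·19·14=2622 → min 2622 | M2..M4: k=2: 0+1330+9·19·5=2185; k=3: 2394+0+9·14·5=3024 → min 2185 | M3..M5: k=3: 0+1750+19·14·25=8400; k=4: 1330+0+19·5·25=3705 → min 3705 | M4..M6: k=4: 0+875+14·5·7=1365; k=5: 1750+0+14·25·7=4200 → min 1365.
Length 4: M1..M4: k=1: 0+2185+6·9·5=2455; k=2: 1026+1330+6·19·5=2926; k=3: 2622+0+6·14·5=3042 → min 2455 | M2..M5: k=2: 0+3705+9·19·25=7980; k=3: 2394+1750+9·14·25=7294; k=4: 2185+0+9·5·25=3310 → min 3310 | M3..M6: k=3: 0+1365+19·14·7=3227; k=4: 1330+875+19·5·7=2870; k=5: 3705+0+19·25·7=7030 → min 2870.
Length 5: M1..M5: k=1: 0+3310+6·9·25=4660; k=2: 1026+3705+6·19·25=7581; k=3: 2622+1750+6·14·25=6472; k=4: 2455+0+6·5·25=3205 → min 3205 | M2..M6: k=2: 0+2870+9·19·7=4067; k=3: 2394+1365+9·14·7=4641; k=4: 2185+875+9·5·7=3375; k=5: 3310+0+9·25·7=4885 → min 3375.
Length 6: M1..M6: k=1: 0+3375+6·9·7=3753; k=2: 1026+2870+6·19·7=4694; k=3: 2622+1365+6·14·7=4575; k=4: 2455+875+6·5·7=3540; k=5: 3205+0+6·25·7=4255 → min 3540.
Optimal order: ((M1 × (M2 × (M3 × M4))) × (M5 × M6)) with cost 3540.

3540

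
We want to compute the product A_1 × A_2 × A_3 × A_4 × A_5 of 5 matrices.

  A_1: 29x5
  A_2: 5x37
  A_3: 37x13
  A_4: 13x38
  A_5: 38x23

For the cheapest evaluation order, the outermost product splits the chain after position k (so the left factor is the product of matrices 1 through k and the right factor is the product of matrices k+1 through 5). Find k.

1

Adjacent pairs: A_1A_2 = 29·5·37 = 5365; A_2A_3 = 5·37·13 = 2405; A_3A_4 = 37·13·38 = 18278; A_4A_5 = 13·38·23 = 11362.
Length 3: A_1..A_3: k=1: 0+2405+29·5·13=4290; k=2: 5365+0+29·37·13=19314 → min 4290 | A_2..A_4: k=2: 0+18278+5·37·38=25308; k=3: 2405+0+5·13·38=4875 → min 4875 | A_3..A_5: k=3: 0+11362+37·13·23=22425; k=4: 18278+0+37·38·23=50616 → min 22425.
Length 4: A_1..A_4: k=1: 0+4875+29·5·38=10385; k=2: 5365+18278+29·37·38=64417; k=3: 4290+0+29·13·38=18616 → min 10385 | A_2..A_5: k=2: 0+22425+5·37·23=26680; k=3: 2405+11362+5·13·23=15262; k=4: 4875+0+5·38·23=9245 → min 9245.
Top-level splits: k=1: (A_1..A_1)·(A_2..A_5) → 0+9245+29·5·23 = 12580; k=2: (A_1..A_2)·(A_3..A_5) → 5365+22425+29·37·23 = 52469; k=3: (A_1..A_3)·(A_4..A_5) → 4290+11362+29·13·23 = 24323; k=4: (A_1..A_4)·(A_5..A_5) → 10385+0+29·38·23 = 35731.
Best split is after A_1, i.e. k = 1.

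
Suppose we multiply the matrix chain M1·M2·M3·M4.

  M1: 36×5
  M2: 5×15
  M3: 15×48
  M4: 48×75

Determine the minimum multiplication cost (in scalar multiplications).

Adjacent pairs: M1M2 = 36·5·15 = 2700; M2M3 = 5·15·48 = 3600; M3M4 = 15·48·75 = 54000.
Length 3: M1..M3: k=1: 0+3600+36·5·48=12240; k=2: 2700+0+36·15·48=28620 → min 12240 | M2..M4: k=2: 0+54000+5·15·75=59625; k=3: 3600+0+5·48·75=21600 → min 21600.
Length 4: M1..M4: k=1: 0+21600+36·5·75=35100; k=2: 2700+54000+36·15·75=97200; k=3: 12240+0+36·48·75=141840 → min 35100.
Optimal order: (M1·((M2·M3)·M4)) with cost 35100.

35100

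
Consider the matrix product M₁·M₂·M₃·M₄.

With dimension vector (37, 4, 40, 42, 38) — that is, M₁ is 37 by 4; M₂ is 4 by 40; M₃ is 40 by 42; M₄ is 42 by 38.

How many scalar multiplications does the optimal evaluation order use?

Adjacent pairs: M₁M₂ = 37·4·40 = 5920; M₂M₃ = 4·40·42 = 6720; M₃M₄ = 40·42·38 = 63840.
Length 3: M₁..M₃: k=1: 0+6720+37·4·42=12936; k=2: 5920+0+37·40·42=68080 → min 12936 | M₂..M₄: k=2: 0+63840+4·40·38=69920; k=3: 6720+0+4·42·38=13104 → min 13104.
Length 4: M₁..M₄: k=1: 0+13104+37·4·38=18728; k=2: 5920+63840+37·40·38=126000; k=3: 12936+0+37·42·38=71988 → min 18728.
Optimal order: (M₁·((M₂·M₃)·M₄)) with cost 18728.

18728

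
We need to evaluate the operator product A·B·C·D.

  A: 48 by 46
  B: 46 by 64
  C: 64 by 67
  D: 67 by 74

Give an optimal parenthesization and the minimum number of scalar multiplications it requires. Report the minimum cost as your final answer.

583168

Adjacent pairs: AB = 48·46·64 = 141312; BC = 46·64·67 = 197248; CD = 64·67·74 = 317312.
Length 3: A..C: k=1: 0+197248+48·46·67=345184; k=2: 141312+0+48·64·67=347136 → min 345184 | B..D: k=2: 0+317312+46·64·74=535168; k=3: 197248+0+46·67·74=425316 → min 425316.
Length 4: A..D: k=1: 0+425316+48·46·74=588708; k=2: 141312+317312+48·64·74=685952; k=3: 345184+0+48·67·74=583168 → min 583168.
Optimal parenthesization: ((A·(B·C))·D) with cost 583168.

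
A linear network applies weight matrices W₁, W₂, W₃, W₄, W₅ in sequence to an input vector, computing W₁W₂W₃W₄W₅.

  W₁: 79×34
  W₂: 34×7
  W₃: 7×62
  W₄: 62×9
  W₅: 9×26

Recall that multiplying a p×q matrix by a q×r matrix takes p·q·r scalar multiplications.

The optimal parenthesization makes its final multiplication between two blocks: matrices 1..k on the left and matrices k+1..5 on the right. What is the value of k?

2

Adjacent pairs: W₁W₂ = 79·34·7 = 18802; W₂W₃ = 34·7·62 = 14756; W₃W₄ = 7·62·9 = 3906; W₄W₅ = 62·9·26 = 14508.
Length 3: W₁..W₃: k=1: 0+14756+79·34·62=181288; k=2: 18802+0+79·7·62=53088 → min 53088 | W₂..W₄: k=2: 0+3906+34·7·9=6048; k=3: 14756+0+34·62·9=33728 → min 6048 | W₃..W₅: k=3: 0+14508+7·62·26=25792; k=4: 3906+0+7·9·26=5544 → min 5544.
Length 4: W₁..W₄: k=1: 0+6048+79·34·9=30222; k=2: 18802+3906+79·7·9=27685; k=3: 53088+0+79·62·9=97170 → min 27685 | W₂..W₅: k=2: 0+5544+34·7·26=11732; k=3: 14756+14508+34·62·26=84072; k=4: 6048+0+34·9·26=14004 → min 11732.
Top-level splits: k=1: (W₁..W₁)·(W₂..W₅) → 0+11732+79·34·26 = 81568; k=2: (W₁..W₂)·(W₃..W₅) → 18802+5544+79·7·26 = 38724; k=3: (W₁..W₃)·(W₄..W₅) → 53088+14508+79·62·26 = 194944; k=4: (W₁..W₄)·(W₅..W₅) → 27685+0+79·9·26 = 46171.
Best split is after W₂, i.e. k = 2.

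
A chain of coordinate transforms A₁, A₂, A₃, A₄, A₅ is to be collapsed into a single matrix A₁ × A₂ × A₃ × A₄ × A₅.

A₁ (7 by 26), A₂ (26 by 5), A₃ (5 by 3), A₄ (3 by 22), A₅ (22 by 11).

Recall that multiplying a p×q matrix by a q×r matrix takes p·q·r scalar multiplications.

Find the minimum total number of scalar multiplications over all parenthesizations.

Adjacent pairs: A₁A₂ = 7·26·5 = 910; A₂A₃ = 26·5·3 = 390; A₃A₄ = 5·3·22 = 330; A₄A₅ = 3·22·11 = 726.
Length 3: A₁..A₃: k=1: 0+390+7·26·3=936; k=2: 910+0+7·5·3=1015 → min 936 | A₂..A₄: k=2: 0+330+26·5·22=3190; k=3: 390+0+26·3·22=2106 → min 2106 | A₃..A₅: k=3: 0+726+5·3·11=891; k=4: 330+0+5·22·11=1540 → min 891.
Length 4: A₁..A₄: k=1: 0+2106+7·26·22=6110; k=2: 910+330+7·5·22=2010; k=3: 936+0+7·3·22=1398 → min 1398 | A₂..A₅: k=2: 0+891+26·5·11=2321; k=3: 390+726+26·3·11=1974; k=4: 2106+0+26·22·11=8398 → min 1974.
Length 5: A₁..A₅: k=1: 0+1974+7·26·11=3976; k=2: 910+891+7·5·11=2186; k=3: 936+726+7·3·11=1893; k=4: 1398+0+7·22·11=3092 → min 1893.
Optimal order: ((A₁ × (A₂ × A₃)) × (A₄ × A₅)) with cost 1893.

1893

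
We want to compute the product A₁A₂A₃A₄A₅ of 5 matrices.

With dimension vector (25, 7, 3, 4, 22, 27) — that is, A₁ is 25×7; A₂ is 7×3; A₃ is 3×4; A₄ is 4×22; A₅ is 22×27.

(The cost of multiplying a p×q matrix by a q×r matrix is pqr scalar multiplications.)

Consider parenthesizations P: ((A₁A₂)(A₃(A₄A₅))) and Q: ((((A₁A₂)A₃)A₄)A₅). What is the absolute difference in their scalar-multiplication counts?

12625

Order P = ((A₁A₂)(A₃(A₄A₅))): (A₁A₂): 25×7 by 7×3 → 25×3, cost 25·7·3 = 525; (A₄A₅): 4×22 by 22×27 → 4×27, cost 4·22·27 = 2376; (A₃(A₄A₅)): 3×4 by 4×27 → 3×27, cost 3·4·27 = 324; cumulative 2700; ((A₁A₂)(A₃(A₄A₅))): 25×3 by 3×27 → 25×27, cost 25·3·27 = 2025; cumulative 5250. Total 5250.
Order Q = ((((A₁A₂)A₃)A₄)A₅): (A₁A₂): 25×7 by 7×3 → 25×3, cost 25·7·3 = 525; ((A₁A₂)A₃): 25×3 by 3×4 → 25×4, cost 25·3·4 = 300; cumulative 825; (((A₁A₂)A₃)A₄): 25×4 by 4×22 → 25×22, cost 25·4·22 = 2200; cumulative 3025; ((((A₁A₂)A₃)A₄)A₅): 25×22 by 22×27 → 25×27, cost 25·22·27 = 14850; cumulative 17875. Total 17875.
Difference: |5250 − 17875| = 12625.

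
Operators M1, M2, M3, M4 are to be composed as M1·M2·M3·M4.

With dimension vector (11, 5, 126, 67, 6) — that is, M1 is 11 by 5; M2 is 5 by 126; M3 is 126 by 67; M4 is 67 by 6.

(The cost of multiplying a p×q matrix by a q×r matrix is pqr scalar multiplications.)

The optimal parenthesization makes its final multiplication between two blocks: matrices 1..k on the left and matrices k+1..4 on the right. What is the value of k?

Adjacent pairs: M1M2 = 11·5·126 = 6930; M2M3 = 5·126·67 = 42210; M3M4 = 126·67·6 = 50652.
Length 3: M1..M3: k=1: 0+42210+11·5·67=45895; k=2: 6930+0+11·126·67=99792 → min 45895 | M2..M4: k=2: 0+50652+5·126·6=54432; k=3: 42210+0+5·67·6=44220 → min 44220.
Top-level splits: k=1: (M1..M1)·(M2..M4) → 0+44220+11·5·6 = 44550; k=2: (M1..M2)·(M3..M4) → 6930+50652+11·126·6 = 65898; k=3: (M1..M3)·(M4..M4) → 45895+0+11·67·6 = 50317.
Best split is after M1, i.e. k = 1.

1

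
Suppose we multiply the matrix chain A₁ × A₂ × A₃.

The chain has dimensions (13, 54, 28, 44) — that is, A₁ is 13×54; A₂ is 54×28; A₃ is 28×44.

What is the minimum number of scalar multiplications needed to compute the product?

35672

Order (A₁ × (A₂ × A₃)): (A₂ × A₃): 54×28 by 28×44 → 54×44, cost 54·28·44 = 66528; (A₁ × (A₂ × A₃)): 13×54 by 54×44 → 13×44, cost 13·54·44 = 30888; cumulative 97416. Total 97416.
Order ((A₁ × A₂) × A₃): (A₁ × A₂): 13×54 by 54×28 → 13×28, cost 13·54·28 = 19656; ((A₁ × A₂) × A₃): 13×28 by 28×44 → 13×44, cost 13·28·44 = 16016; cumulative 35672. Total 35672.
Minimum: 35672.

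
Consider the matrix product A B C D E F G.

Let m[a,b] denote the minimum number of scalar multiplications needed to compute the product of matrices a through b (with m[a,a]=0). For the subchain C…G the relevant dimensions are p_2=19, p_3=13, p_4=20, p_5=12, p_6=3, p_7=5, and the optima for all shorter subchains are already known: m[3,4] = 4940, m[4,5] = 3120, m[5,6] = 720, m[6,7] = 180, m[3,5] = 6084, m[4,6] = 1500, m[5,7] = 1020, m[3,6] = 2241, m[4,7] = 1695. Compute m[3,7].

m[3,7] = min over k∈[3,6] of m[3,k]+m[k+1,7]+p_{2}·p_k·p_{7}.
k=3: 0 + 1695 + 19·13·5 = 2930; k=4: 4940 + 1020 + 19·20·5 = 7860; k=5: 6084 + 180 + 19·12·5 = 7404; k=6: 2241 + 0 + 19·3·5 = 2526.
Minimum: 2526 at k=6.

2526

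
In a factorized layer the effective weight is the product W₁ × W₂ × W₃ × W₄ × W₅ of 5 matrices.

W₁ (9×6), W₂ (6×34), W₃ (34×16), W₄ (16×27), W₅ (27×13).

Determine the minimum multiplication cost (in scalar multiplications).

8664

Adjacent pairs: W₁W₂ = 9·6·34 = 1836; W₂W₃ = 6·34·16 = 3264; W₃W₄ = 34·16·27 = 14688; W₄W₅ = 16·27·13 = 5616.
Length 3: W₁..W₃: k=1: 0+3264+9·6·16=4128; k=2: 1836+0+9·34·16=6732 → min 4128 | W₂..W₄: k=2: 0+14688+6·34·27=20196; k=3: 3264+0+6·16·27=5856 → min 5856 | W₃..W₅: k=3: 0+5616+34·16·13=12688; k=4: 14688+0+34·27·13=26622 → min 12688.
Length 4: W₁..W₄: k=1: 0+5856+9·6·27=7314; k=2: 1836+14688+9·34·27=24786; k=3: 4128+0+9·16·27=8016 → min 7314 | W₂..W₅: k=2: 0+12688+6·34·13=15340; k=3: 3264+5616+6·16·13=10128; k=4: 5856+0+6·27·13=7962 → min 7962.
Length 5: W₁..W₅: k=1: 0+7962+9·6·13=8664; k=2: 1836+12688+9·34·13=18502; k=3: 4128+5616+9·16·13=11616; k=4: 7314+0+9·27·13=10473 → min 8664.
Optimal order: (W₁ × (((W₂ × W₃) × W₄) × W₅)) with cost 8664.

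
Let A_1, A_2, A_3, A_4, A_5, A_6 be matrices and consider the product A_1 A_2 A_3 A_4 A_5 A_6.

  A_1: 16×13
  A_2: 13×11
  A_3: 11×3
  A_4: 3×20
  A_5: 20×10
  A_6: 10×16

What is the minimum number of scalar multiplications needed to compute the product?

Adjacent pairs: A_1A_2 = 16·13·11 = 2288; A_2A_3 = 13·11·3 = 429; A_3A_4 = 11·3·20 = 660; A_4A_5 = 3·20·10 = 600; A_5A_6 = 20·10·16 = 3200.
Length 3: A_1..A_3: k=1: 0+429+16·13·3=1053; k=2: 2288+0+16·11·3=2816 → min 1053 | A_2..A_4: k=2: 0+660+13·11·20=3520; k=3: 429+0+13·3·20=1209 → min 1209 | A_3..A_5: k=3: 0+600+11·3·10=930; k=4: 660+0+11·20·10=2860 → min 930 | A_4..A_6: k=4: 0+3200+3·20·16=4160; k=5: 600+0+3·10·16=1080 → min 1080.
Length 4: A_1..A_4: k=1: 0+1209+16·13·20=5369; k=2: 2288+660+16·11·20=6468; k=3: 1053+0+16·3·20=2013 → min 2013 | A_2..A_5: k=2: 0+930+13·11·10=2360; k=3: 429+600+13·3·10=1419; k=4: 1209+0+13·20·10=3809 → min 1419 | A_3..A_6: k=3: 0+1080+11·3·16=1608; k=4: 660+3200+11·20·16=7380; k=5: 930+0+11·10·16=2690 → min 1608.
Length 5: A_1..A_5: k=1: 0+1419+16·13·10=3499; k=2: 2288+930+16·11·10=4978; k=3: 1053+600+16·3·10=2133; k=4: 2013+0+16·20·10=5213 → min 2133 | A_2..A_6: k=2: 0+1608+13·11·16=3896; k=3: 429+1080+13·3·16=2133; k=4: 1209+3200+13·20·16=8569; k=5: 1419+0+13·10·16=3499 → min 2133.
Length 6: A_1..A_6: k=1: 0+2133+16·13·16=5461; k=2: 2288+1608+16·11·16=6712; k=3: 1053+1080+16·3·16=2901; k=4: 2013+3200+16·20·16=10333; k=5: 2133+0+16·10·16=4693 → min 2901.
Optimal order: ((A_1 (A_2 A_3)) ((A_4 A_5) A_6)) with cost 2901.

2901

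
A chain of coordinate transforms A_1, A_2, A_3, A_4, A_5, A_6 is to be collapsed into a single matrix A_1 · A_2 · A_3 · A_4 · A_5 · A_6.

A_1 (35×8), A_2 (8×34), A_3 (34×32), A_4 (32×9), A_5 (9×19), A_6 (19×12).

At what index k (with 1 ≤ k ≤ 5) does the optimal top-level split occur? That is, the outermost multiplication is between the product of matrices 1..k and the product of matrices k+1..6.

1

Adjacent pairs: A_1A_2 = 35·8·34 = 9520; A_2A_3 = 8·34·32 = 8704; A_3A_4 = 34·32·9 = 9792; A_4A_5 = 32·9·19 = 5472; A_5A_6 = 9·19·12 = 2052.
Length 3: A_1..A_3: k=1: 0+8704+35·8·32=17664; k=2: 9520+0+35·34·32=47600 → min 17664 | A_2..A_4: k=2: 0+9792+8·34·9=12240; k=3: 8704+0+8·32·9=11008 → min 11008 | A_3..A_5: k=3: 0+5472+34·32·19=26144; k=4: 9792+0+34·9·19=15606 → min 15606 | A_4..A_6: k=4: 0+2052+32·9·12=5508; k=5: 5472+0+32·19·12=12768 → min 5508.
Length 4: A_1..A_4: k=1: 0+11008+35·8·9=13528; k=2: 9520+9792+35·34·9=30022; k=3: 17664+0+35·32·9=27744 → min 13528 | A_2..A_5: k=2: 0+15606+8·34·19=20774; k=3: 8704+5472+8·32·19=19040; k=4: 11008+0+8·9·19=12376 → min 12376 | A_3..A_6: k=3: 0+5508+34·32·12=18564; k=4: 9792+2052+34·9·12=15516; k=5: 15606+0+34·19·12=23358 → min 15516.
Length 5: A_1..A_5: k=1: 0+12376+35·8·19=17696; k=2: 9520+15606+35·34·19=47736; k=3: 17664+5472+35·32·19=44416; k=4: 13528+0+35·9·19=19513 → min 17696 | A_2..A_6: k=2: 0+15516+8·34·12=18780; k=3: 8704+5508+8·32·12=17284; k=4: 11008+2052+8·9·12=13924; k=5: 12376+0+8·19·12=14200 → min 13924.
Top-level splits: k=1: (A_1..A_1)·(A_2..A_6) → 0+13924+35·8·12 = 17284; k=2: (A_1..A_2)·(A_3..A_6) → 9520+15516+35·34·12 = 39316; k=3: (A_1..A_3)·(A_4..A_6) → 17664+5508+35·32·12 = 36612; k=4: (A_1..A_4)·(A_5..A_6) → 13528+2052+35·9·12 = 19360; k=5: (A_1..A_5)·(A_6..A_6) → 17696+0+35·19·12 = 25676.
Best split is after A_1, i.e. k = 1.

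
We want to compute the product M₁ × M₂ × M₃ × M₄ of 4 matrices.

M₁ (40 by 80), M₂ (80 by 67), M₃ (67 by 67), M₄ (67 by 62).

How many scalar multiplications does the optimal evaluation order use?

560120

Adjacent pairs: M₁M₂ = 40·80·67 = 214400; M₂M₃ = 80·67·67 = 359120; M₃M₄ = 67·67·62 = 278318.
Length 3: M₁..M₃: k=1: 0+359120+40·80·67=573520; k=2: 214400+0+40·67·67=393960 → min 393960 | M₂..M₄: k=2: 0+278318+80·67·62=610638; k=3: 359120+0+80·67·62=691440 → min 610638.
Length 4: M₁..M₄: k=1: 0+610638+40·80·62=809038; k=2: 214400+278318+40·67·62=658878; k=3: 393960+0+40·67·62=560120 → min 560120.
Optimal order: (((M₁ × M₂) × M₃) × M₄) with cost 560120.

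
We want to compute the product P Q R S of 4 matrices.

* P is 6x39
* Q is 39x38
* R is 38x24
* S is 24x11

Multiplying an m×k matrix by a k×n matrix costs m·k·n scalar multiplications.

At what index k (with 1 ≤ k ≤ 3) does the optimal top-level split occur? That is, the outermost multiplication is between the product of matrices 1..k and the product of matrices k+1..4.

Adjacent pairs: PQ = 6·39·38 = 8892; QR = 39·38·24 = 35568; RS = 38·24·11 = 10032.
Length 3: P..R: k=1: 0+35568+6·39·24=41184; k=2: 8892+0+6·38·24=14364 → min 14364 | Q..S: k=2: 0+10032+39·38·11=26334; k=3: 35568+0+39·24·11=45864 → min 26334.
Top-level splits: k=1: (P..P)·(Q..S) → 0+26334+6·39·11 = 28908; k=2: (P..Q)·(R..S) → 8892+10032+6·38·11 = 21432; k=3: (P..R)·(S..S) → 14364+0+6·24·11 = 15948.
Best split is after R, i.e. k = 3.

3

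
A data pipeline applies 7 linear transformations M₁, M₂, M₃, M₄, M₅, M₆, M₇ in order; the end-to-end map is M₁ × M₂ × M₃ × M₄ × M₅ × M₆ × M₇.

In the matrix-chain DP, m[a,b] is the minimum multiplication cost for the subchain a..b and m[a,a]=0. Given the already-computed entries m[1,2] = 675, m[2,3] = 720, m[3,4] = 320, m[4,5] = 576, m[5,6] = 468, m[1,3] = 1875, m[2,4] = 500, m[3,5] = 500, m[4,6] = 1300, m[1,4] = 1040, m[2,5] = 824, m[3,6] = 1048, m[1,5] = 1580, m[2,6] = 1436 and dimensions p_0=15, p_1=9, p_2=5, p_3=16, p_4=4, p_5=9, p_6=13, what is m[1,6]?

m[1,6] = min over k∈[1,5] of m[1,k]+m[k+1,6]+p_{0}·p_k·p_{6}.
k=1: 0 + 1436 + 15·9·13 = 3191; k=2: 675 + 1048 + 15·5·13 = 2698; k=3: 1875 + 1300 + 15·16·13 = 6295; k=4: 1040 + 468 + 15·4·13 = 2288; k=5: 1580 + 0 + 15·9·13 = 3335.
Minimum: 2288 at k=4.

2288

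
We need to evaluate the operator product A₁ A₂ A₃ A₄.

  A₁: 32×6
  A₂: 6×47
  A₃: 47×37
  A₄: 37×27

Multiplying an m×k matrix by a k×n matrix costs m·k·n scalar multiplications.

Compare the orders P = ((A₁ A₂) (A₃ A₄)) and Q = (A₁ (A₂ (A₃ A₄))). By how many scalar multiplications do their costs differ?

36834

Order P = ((A₁ A₂) (A₃ A₄)): (A₁ A₂): 32×6 by 6×47 → 32×47, cost 32·6·47 = 9024; (A₃ A₄): 47×37 by 37×27 → 47×27, cost 47·37·27 = 46953; ((A₁ A₂) (A₃ A₄)): 32×47 by 47×27 → 32×27, cost 32·47·27 = 40608; cumulative 96585. Total 96585.
Order Q = (A₁ (A₂ (A₃ A₄))): (A₃ A₄): 47×37 by 37×27 → 47×27, cost 47·37·27 = 46953; (A₂ (A₃ A₄)): 6×47 by 47×27 → 6×27, cost 6·47·27 = 7614; cumulative 54567; (A₁ (A₂ (A₃ A₄))): 32×6 by 6×27 → 32×27, cost 32·6·27 = 5184; cumulative 59751. Total 59751.
Difference: |96585 − 59751| = 36834.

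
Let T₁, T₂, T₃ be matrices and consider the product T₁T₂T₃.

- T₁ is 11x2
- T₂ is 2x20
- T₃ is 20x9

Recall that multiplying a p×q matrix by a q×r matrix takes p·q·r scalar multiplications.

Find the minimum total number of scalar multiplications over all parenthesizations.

558

Order (T₁(T₂T₃)): (T₂T₃): 2×20 by 20×9 → 2×9, cost 2·20·9 = 360; (T₁(T₂T₃)): 11×2 by 2×9 → 11×9, cost 11·2·9 = 198; cumulative 558. Total 558.
Order ((T₁T₂)T₃): (T₁T₂): 11×2 by 2×20 → 11×20, cost 11·2·20 = 440; ((T₁T₂)T₃): 11×20 by 20×9 → 11×9, cost 11·20·9 = 1980; cumulative 2420. Total 2420.
Minimum: 558.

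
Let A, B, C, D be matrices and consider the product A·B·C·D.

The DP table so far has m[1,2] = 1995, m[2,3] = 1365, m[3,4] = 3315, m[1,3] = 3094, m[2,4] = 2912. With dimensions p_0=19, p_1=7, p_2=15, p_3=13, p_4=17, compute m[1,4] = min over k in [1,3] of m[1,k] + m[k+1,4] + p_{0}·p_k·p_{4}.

5173

m[1,4] = min over k∈[1,3] of m[1,k]+m[k+1,4]+p_{0}·p_k·p_{4}.
k=1: 0 + 2912 + 19·7·17 = 5173; k=2: 1995 + 3315 + 19·15·17 = 10155; k=3: 3094 + 0 + 19·13·17 = 7293.
Minimum: 5173 at k=1.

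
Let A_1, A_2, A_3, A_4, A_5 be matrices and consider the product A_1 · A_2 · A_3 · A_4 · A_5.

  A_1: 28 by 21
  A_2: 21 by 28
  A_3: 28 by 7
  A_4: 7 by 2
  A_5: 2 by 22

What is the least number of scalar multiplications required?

3976

Adjacent pairs: A_1A_2 = 28·21·28 = 16464; A_2A_3 = 21·28·7 = 4116; A_3A_4 = 28·7·2 = 392; A_4A_5 = 7·2·22 = 308.
Length 3: A_1..A_3: k=1: 0+4116+28·21·7=8232; k=2: 16464+0+28·28·7=21952 → min 8232 | A_2..A_4: k=2: 0+392+21·28·2=1568; k=3: 4116+0+21·7·2=4410 → min 1568 | A_3..A_5: k=3: 0+308+28·7·22=4620; k=4: 392+0+28·2·22=1624 → min 1624.
Length 4: A_1..A_4: k=1: 0+1568+28·21·2=2744; k=2: 16464+392+28·28·2=18424; k=3: 8232+0+28·7·2=8624 → min 2744 | A_2..A_5: k=2: 0+1624+21·28·22=14560; k=3: 4116+308+21·7·22=7658; k=4: 1568+0+21·2·22=2492 → min 2492.
Length 5: A_1..A_5: k=1: 0+2492+28·21·22=15428; k=2: 16464+1624+28·28·22=35336; k=3: 8232+308+28·7·22=12852; k=4: 2744+0+28·2·22=3976 → min 3976.
Optimal order: ((A_1 · (A_2 · (A_3 · A_4))) · A_5) with cost 3976.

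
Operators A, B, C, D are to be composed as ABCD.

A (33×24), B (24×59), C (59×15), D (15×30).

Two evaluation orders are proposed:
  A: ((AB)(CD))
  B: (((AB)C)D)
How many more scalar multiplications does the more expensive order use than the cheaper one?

Order A = ((AB)(CD)): (AB): 33×24 by 24×59 → 33×59, cost 33·24·59 = 46728; (CD): 59×15 by 15×30 → 59×30, cost 59·15·30 = 26550; ((AB)(CD)): 33×59 by 59×30 → 33×30, cost 33·59·30 = 58410; cumulative 131688. Total 131688.
Order B = (((AB)C)D): (AB): 33×24 by 24×59 → 33×59, cost 33·24·59 = 46728; ((AB)C): 33×59 by 59×15 → 33×15, cost 33·59·15 = 29205; cumulative 75933; (((AB)C)D): 33×15 by 15×30 → 33×30, cost 33·15·30 = 14850; cumulative 90783. Total 90783.
Difference: |131688 − 90783| = 40905.

40905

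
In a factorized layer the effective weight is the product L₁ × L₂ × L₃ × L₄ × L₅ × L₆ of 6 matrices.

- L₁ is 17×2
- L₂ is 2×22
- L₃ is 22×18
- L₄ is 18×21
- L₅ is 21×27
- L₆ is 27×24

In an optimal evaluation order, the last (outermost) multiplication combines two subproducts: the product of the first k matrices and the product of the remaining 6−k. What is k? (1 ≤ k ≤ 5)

Adjacent pairs: L₁L₂ = 17·2·22 = 748; L₂L₃ = 2·22·18 = 792; L₃L₄ = 22·18·21 = 8316; L₄L₅ = 18·21·27 = 10206; L₅L₆ = 21·27·24 = 13608.
Length 3: L₁..L₃: k=1: 0+792+17·2·18=1404; k=2: 748+0+17·22·18=7480 → min 1404 | L₂..L₄: k=2: 0+8316+2·22·21=9240; k=3: 792+0+2·18·21=1548 → min 1548 | L₃..L₅: k=3: 0+10206+22·18·27=20898; k=4: 8316+0+22·21·27=20790 → min 20790 | L₄..L₆: k=4: 0+13608+18·21·24=22680; k=5: 10206+0+18·27·24=21870 → min 21870.
Length 4: L₁..L₄: k=1: 0+1548+17·2·21=2262; k=2: 748+8316+17·22·21=16918; k=3: 1404+0+17·18·21=7830 → min 2262 | L₂..L₅: k=2: 0+20790+2·22·27=21978; k=3: 792+10206+2·18·27=11970; k=4: 1548+0+2·21·27=2682 → min 2682 | L₃..L₆: k=3: 0+21870+22·18·24=31374; k=4: 8316+13608+22·21·24=33012; k=5: 20790+0+22·27·24=35046 → min 31374.
Length 5: L₁..L₅: k=1: 0+2682+17·2·27=3600; k=2: 748+20790+17·22·27=31636; k=3: 1404+10206+17·18·27=19872; k=4: 2262+0+17·21·27=11901 → min 3600 | L₂..L₆: k=2: 0+31374+2·22·24=32430; k=3: 792+21870+2·18·24=23526; k=4: 1548+13608+2·21·24=16164; k=5: 2682+0+2·27·24=3978 → min 3978.
Top-level splits: k=1: (L₁..L₁)·(L₂..L₆) → 0+3978+17·2·24 = 4794; k=2: (L₁..L₂)·(L₃..L₆) → 748+31374+17·22·24 = 41098; k=3: (L₁..L₃)·(L₄..L₆) → 1404+21870+17·18·24 = 30618; k=4: (L₁..L₄)·(L₅..L₆) → 2262+13608+17·21·24 = 24438; k=5: (L₁..L₅)·(L₆..L₆) → 3600+0+17·27·24 = 14616.
Best split is after L₁, i.e. k = 1.

1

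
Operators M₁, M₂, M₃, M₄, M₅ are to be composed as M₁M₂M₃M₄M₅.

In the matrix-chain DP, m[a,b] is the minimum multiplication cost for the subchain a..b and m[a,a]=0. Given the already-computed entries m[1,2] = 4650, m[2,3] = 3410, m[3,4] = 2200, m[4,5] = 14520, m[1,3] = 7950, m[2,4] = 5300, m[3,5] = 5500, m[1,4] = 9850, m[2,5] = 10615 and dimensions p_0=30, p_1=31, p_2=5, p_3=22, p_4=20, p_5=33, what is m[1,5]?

m[1,5] = min over k∈[1,4] of m[1,k]+m[k+1,5]+p_{0}·p_k·p_{5}.
k=1: 0 + 10615 + 30·31·33 = 41305; k=2: 4650 + 5500 + 30·5·33 = 15100; k=3: 7950 + 14520 + 30·22·33 = 44250; k=4: 9850 + 0 + 30·20·33 = 29650.
Minimum: 15100 at k=2.

15100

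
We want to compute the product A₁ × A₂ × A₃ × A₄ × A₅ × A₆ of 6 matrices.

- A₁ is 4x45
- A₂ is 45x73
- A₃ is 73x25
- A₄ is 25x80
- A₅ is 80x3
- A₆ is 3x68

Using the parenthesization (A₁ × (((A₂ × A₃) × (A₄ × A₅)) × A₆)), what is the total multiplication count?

112920

(A₂ × A₃): 45×73 by 73×25 → 45×25, cost 45·73·25 = 82125
(A₄ × A₅): 25×80 by 80×3 → 25×3, cost 25·80·3 = 6000
((A₂ × A₃) × (A₄ × A₅)): 45×25 by 25×3 → 45×3, cost 45·25·3 = 3375; cumulative 91500
(((A₂ × A₃) × (A₄ × A₅)) × A₆): 45×3 by 3×68 → 45×68, cost 45·3·68 = 9180; cumulative 100680
(A₁ × (((A₂ × A₃) × (A₄ × A₅)) × A₆)): 4×45 by 45×68 → 4×68, cost 4·45·68 = 12240; cumulative 112920
Total: 112920 scalar multiplications.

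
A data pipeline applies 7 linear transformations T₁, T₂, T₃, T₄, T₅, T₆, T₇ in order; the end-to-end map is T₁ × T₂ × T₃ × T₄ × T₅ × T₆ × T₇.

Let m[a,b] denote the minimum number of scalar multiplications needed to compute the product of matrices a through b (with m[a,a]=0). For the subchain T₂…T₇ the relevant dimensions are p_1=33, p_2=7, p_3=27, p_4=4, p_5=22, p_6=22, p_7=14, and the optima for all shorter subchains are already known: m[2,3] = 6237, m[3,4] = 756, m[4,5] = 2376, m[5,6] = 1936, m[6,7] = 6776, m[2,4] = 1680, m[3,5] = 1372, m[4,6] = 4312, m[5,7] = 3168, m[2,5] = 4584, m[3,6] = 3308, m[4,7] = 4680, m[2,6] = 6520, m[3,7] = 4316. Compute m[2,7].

6696

m[2,7] = min over k∈[2,6] of m[2,k]+m[k+1,7]+p_{1}·p_k·p_{7}.
k=2: 0 + 4316 + 33·7·14 = 7550; k=3: 6237 + 4680 + 33·27·14 = 23391; k=4: 1680 + 3168 + 33·4·14 = 6696; k=5: 4584 + 6776 + 33·22·14 = 21524; k=6: 6520 + 0 + 33·22·14 = 16684.
Minimum: 6696 at k=4.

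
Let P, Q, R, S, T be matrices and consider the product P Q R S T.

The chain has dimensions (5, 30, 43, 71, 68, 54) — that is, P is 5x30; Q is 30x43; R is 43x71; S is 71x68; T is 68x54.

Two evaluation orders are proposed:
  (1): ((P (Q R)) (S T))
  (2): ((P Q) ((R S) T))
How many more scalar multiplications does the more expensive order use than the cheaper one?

1438

Order (1) = ((P (Q R)) (S T)): (Q R): 30×43 by 43×71 → 30×71, cost 30·43·71 = 91590; (P (Q R)): 5×30 by 30×71 → 5×71, cost 5·30·71 = 10650; cumulative 102240; (S T): 71×68 by 68×54 → 71×54, cost 71·68·54 = 260712; ((P (Q R)) (S T)): 5×71 by 71×54 → 5×54, cost 5·71·54 = 19170; cumulative 382122. Total 382122.
Order (2) = ((P Q) ((R S) T)): (P Q): 5×30 by 30×43 → 5×43, cost 5·30·43 = 6450; (R S): 43×71 by 71×68 → 43×68, cost 43·71·68 = 207604; ((R S) T): 43×68 by 68×54 → 43×54, cost 43·68·54 = 157896; cumulative 365500; ((P Q) ((R S) T)): 5×43 by 43×54 → 5×54, cost 5·43·54 = 11610; cumulative 383560. Total 383560.
Difference: |382122 − 383560| = 1438.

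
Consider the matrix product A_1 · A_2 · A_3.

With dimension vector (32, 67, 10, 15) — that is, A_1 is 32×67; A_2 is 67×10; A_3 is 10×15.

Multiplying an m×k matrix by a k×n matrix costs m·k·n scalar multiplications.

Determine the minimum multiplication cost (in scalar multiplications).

Order (A_1 · (A_2 · A_3)): (A_2 · A_3): 67×10 by 10×15 → 67×15, cost 67·10·15 = 10050; (A_1 · (A_2 · A_3)): 32×67 by 67×15 → 32×15, cost 32·67·15 = 32160; cumulative 42210. Total 42210.
Order ((A_1 · A_2) · A_3): (A_1 · A_2): 32×67 by 67×10 → 32×10, cost 32·67·10 = 21440; ((A_1 · A_2) · A_3): 32×10 by 10×15 → 32×15, cost 32·10·15 = 4800; cumulative 26240. Total 26240.
Minimum: 26240.

26240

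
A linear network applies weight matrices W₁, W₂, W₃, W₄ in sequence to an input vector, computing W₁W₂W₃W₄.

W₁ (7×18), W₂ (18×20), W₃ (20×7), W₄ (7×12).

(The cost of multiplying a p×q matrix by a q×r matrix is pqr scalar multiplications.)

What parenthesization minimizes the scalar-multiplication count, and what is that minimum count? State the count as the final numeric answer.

Adjacent pairs: W₁W₂ = 7·18·20 = 2520; W₂W₃ = 18·20·7 = 2520; W₃W₄ = 20·7·12 = 1680.
Length 3: W₁..W₃: k=1: 0+2520+7·18·7=3402; k=2: 2520+0+7·20·7=3500 → min 3402 | W₂..W₄: k=2: 0+1680+18·20·12=6000; k=3: 2520+0+18·7·12=4032 → min 4032.
Length 4: W₁..W₄: k=1: 0+4032+7·18·12=5544; k=2: 2520+1680+7·20·12=5880; k=3: 3402+0+7·7·12=3990 → min 3990.
Optimal parenthesization: ((W₁(W₂W₃))W₄) with cost 3990.

3990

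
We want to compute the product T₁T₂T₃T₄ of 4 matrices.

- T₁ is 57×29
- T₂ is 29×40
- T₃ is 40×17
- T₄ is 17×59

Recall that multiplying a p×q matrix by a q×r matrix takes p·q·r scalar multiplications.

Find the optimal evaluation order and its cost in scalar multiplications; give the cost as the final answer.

Adjacent pairs: T₁T₂ = 57·29·40 = 66120; T₂T₃ = 29·40·17 = 19720; T₃T₄ = 40·17·59 = 40120.
Length 3: T₁..T₃: k=1: 0+19720+57·29·17=47821; k=2: 66120+0+57·40·17=104880 → min 47821 | T₂..T₄: k=2: 0+40120+29·40·59=108560; k=3: 19720+0+29·17·59=48807 → min 48807.
Length 4: T₁..T₄: k=1: 0+48807+57·29·59=146334; k=2: 66120+40120+57·40·59=240760; k=3: 47821+0+57·17·59=104992 → min 104992.
Optimal parenthesization: ((T₁(T₂T₃))T₄) with cost 104992.

104992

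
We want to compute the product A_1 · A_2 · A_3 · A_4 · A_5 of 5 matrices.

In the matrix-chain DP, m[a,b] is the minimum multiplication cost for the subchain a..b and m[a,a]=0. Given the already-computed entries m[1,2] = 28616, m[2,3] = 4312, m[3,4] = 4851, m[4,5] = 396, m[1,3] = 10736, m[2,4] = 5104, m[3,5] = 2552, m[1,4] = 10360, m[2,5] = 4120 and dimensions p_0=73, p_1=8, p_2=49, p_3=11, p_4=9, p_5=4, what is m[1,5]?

m[1,5] = min over k∈[1,4] of m[1,k]+m[k+1,5]+p_{0}·p_k·p_{5}.
k=1: 0 + 4120 + 73·8·4 = 6456; k=2: 28616 + 2552 + 73·49·4 = 45476; k=3: 10736 + 396 + 73·11·4 = 14344; k=4: 10360 + 0 + 73·9·4 = 12988.
Minimum: 6456 at k=1.

6456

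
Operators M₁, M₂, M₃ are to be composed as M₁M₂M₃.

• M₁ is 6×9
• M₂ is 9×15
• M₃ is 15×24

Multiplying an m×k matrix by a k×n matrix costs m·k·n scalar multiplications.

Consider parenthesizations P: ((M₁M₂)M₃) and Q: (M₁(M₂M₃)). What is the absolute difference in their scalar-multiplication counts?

Order P = ((M₁M₂)M₃): (M₁M₂): 6×9 by 9×15 → 6×15, cost 6·9·15 = 810; ((M₁M₂)M₃): 6×15 by 15×24 → 6×24, cost 6·15·24 = 2160; cumulative 2970. Total 2970.
Order Q = (M₁(M₂M₃)): (M₂M₃): 9×15 by 15×24 → 9×24, cost 9·15·24 = 3240; (M₁(M₂M₃)): 6×9 by 9×24 → 6×24, cost 6·9·24 = 1296; cumulative 4536. Total 4536.
Difference: |2970 − 4536| = 1566.

1566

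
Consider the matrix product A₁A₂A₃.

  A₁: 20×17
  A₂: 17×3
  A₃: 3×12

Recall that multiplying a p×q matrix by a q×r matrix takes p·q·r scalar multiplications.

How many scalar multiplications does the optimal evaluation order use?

1740

Order (A₁(A₂A₃)): (A₂A₃): 17×3 by 3×12 → 17×12, cost 17·3·12 = 612; (A₁(A₂A₃)): 20×17 by 17×12 → 20×12, cost 20·17·12 = 4080; cumulative 4692. Total 4692.
Order ((A₁A₂)A₃): (A₁A₂): 20×17 by 17×3 → 20×3, cost 20·17·3 = 1020; ((A₁A₂)A₃): 20×3 by 3×12 → 20×12, cost 20·3·12 = 720; cumulative 1740. Total 1740.
Minimum: 1740.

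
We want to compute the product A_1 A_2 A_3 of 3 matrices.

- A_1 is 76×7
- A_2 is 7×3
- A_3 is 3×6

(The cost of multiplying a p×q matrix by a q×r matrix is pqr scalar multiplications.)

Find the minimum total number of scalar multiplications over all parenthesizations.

2964

Order (A_1 (A_2 A_3)): (A_2 A_3): 7×3 by 3×6 → 7×6, cost 7·3·6 = 126; (A_1 (A_2 A_3)): 76×7 by 7×6 → 76×6, cost 76·7·6 = 3192; cumulative 3318. Total 3318.
Order ((A_1 A_2) A_3): (A_1 A_2): 76×7 by 7×3 → 76×3, cost 76·7·3 = 1596; ((A_1 A_2) A_3): 76×3 by 3×6 → 76×6, cost 76·3·6 = 1368; cumulative 2964. Total 2964.
Minimum: 2964.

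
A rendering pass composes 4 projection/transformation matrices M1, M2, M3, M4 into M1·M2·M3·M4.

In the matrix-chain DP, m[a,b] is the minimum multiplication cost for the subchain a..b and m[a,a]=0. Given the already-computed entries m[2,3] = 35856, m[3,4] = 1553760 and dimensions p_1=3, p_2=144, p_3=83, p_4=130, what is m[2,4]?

m[2,4] = min over k∈[2,3] of m[2,k]+m[k+1,4]+p_{1}·p_k·p_{4}.
k=2: 0 + 1553760 + 3·144·130 = 1609920; k=3: 35856 + 0 + 3·83·130 = 68226.
Minimum: 68226 at k=3.

68226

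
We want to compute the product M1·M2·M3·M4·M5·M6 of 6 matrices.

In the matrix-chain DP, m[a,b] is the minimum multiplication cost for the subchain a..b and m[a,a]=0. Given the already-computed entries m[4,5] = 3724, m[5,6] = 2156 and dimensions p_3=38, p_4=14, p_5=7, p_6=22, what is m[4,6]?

9576

m[4,6] = min over k∈[4,5] of m[4,k]+m[k+1,6]+p_{3}·p_k·p_{6}.
k=4: 0 + 2156 + 38·14·22 = 13860; k=5: 3724 + 0 + 38·7·22 = 9576.
Minimum: 9576 at k=5.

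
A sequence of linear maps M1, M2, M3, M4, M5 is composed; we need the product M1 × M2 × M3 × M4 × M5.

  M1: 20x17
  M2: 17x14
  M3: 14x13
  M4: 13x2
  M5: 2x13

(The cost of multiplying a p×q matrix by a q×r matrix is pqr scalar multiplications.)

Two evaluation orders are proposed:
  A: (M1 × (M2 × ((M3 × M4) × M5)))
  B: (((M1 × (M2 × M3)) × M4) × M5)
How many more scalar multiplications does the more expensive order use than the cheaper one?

Order A = (M1 × (M2 × ((M3 × M4) × M5))): (M3 × M4): 14×13 by 13×2 → 14×2, cost 14·13·2 = 364; ((M3 × M4) × M5): 14×2 by 2×13 → 14×13, cost 14·2·13 = 364; cumulative 728; (M2 × ((M3 × M4) × M5)): 17×14 by 14×13 → 17×13, cost 17·14·13 = 3094; cumulative 3822; (M1 × (M2 × ((M3 × M4) × M5))): 20×17 by 17×13 → 20×13, cost 20·17·13 = 4420; cumulative 8242. Total 8242.
Order B = (((M1 × (M2 × M3)) × M4) × M5): (M2 × M3): 17×14 by 14×13 → 17×13, cost 17·14·13 = 3094; (M1 × (M2 × M3)): 20×17 by 17×13 → 20×13, cost 20·17·13 = 4420; cumulative 7514; ((M1 × (M2 × M3)) × M4): 20×13 by 13×2 → 20×2, cost 20·13·2 = 520; cumulative 8034; (((M1 × (M2 × M3)) × M4) × M5): 20×2 by 2×13 → 20×13, cost 20·2·13 = 520; cumulative 8554. Total 8554.
Difference: |8242 − 8554| = 312.

312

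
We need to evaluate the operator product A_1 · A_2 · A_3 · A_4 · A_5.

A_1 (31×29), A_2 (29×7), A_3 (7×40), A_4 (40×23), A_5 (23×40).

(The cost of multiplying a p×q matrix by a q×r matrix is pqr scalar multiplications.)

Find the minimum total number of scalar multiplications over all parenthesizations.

Adjacent pairs: A_1A_2 = 31·29·7 = 6293; A_2A_3 = 29·7·40 = 8120; A_3A_4 = 7·40·23 = 6440; A_4A_5 = 40·23·40 = 36800.
Length 3: A_1..A_3: k=1: 0+8120+31·29·40=44080; k=2: 6293+0+31·7·40=14973 → min 14973 | A_2..A_4: k=2: 0+6440+29·7·23=11109; k=3: 8120+0+29·40·23=34800 → min 11109 | A_3..A_5: k=3: 0+36800+7·40·40=48000; k=4: 6440+0+7·23·40=12880 → min 12880.
Length 4: A_1..A_4: k=1: 0+11109+31·29·23=31786; k=2: 6293+6440+31·7·23=17724; k=3: 14973+0+31·40·23=43493 → min 17724 | A_2..A_5: k=2: 0+12880+29·7·40=21000; k=3: 8120+36800+29·40·40=91320; k=4: 11109+0+29·23·40=37789 → min 21000.
Length 5: A_1..A_5: k=1: 0+21000+31·29·40=56960; k=2: 6293+12880+31·7·40=27853; k=3: 14973+36800+31·40·40=101373; k=4: 17724+0+31·23·40=46244 → min 27853.
Optimal order: ((A_1 · A_2) · ((A_3 · A_4) · A_5)) with cost 27853.

27853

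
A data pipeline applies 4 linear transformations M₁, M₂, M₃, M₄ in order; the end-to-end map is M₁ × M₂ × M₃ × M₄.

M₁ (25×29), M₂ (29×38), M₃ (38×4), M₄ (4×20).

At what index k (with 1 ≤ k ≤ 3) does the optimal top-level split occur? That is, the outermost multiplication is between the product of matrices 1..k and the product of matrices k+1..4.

Adjacent pairs: M₁M₂ = 25·29·38 = 27550; M₂M₃ = 29·38·4 = 4408; M₃M₄ = 38·4·20 = 3040.
Length 3: M₁..M₃: k=1: 0+4408+25·29·4=7308; k=2: 27550+0+25·38·4=31350 → min 7308 | M₂..M₄: k=2: 0+3040+29·38·20=25080; k=3: 4408+0+29·4·20=6728 → min 6728.
Top-level splits: k=1: (M₁..M₁)·(M₂..M₄) → 0+6728+25·29·20 = 21228; k=2: (M₁..M₂)·(M₃..M₄) → 27550+3040+25·38·20 = 49590; k=3: (M₁..M₃)·(M₄..M₄) → 7308+0+25·4·20 = 9308.
Best split is after M₃, i.e. k = 3.

3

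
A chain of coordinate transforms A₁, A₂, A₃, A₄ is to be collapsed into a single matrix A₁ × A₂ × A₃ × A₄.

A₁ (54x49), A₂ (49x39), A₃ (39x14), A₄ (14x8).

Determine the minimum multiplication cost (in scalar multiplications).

Adjacent pairs: A₁A₂ = 54·49·39 = 103194; A₂A₃ = 49·39·14 = 26754; A₃A₄ = 39·14·8 = 4368.
Length 3: A₁..A₃: k=1: 0+26754+54·49·14=63798; k=2: 103194+0+54·39·14=132678 → min 63798 | A₂..A₄: k=2: 0+4368+49·39·8=19656; k=3: 26754+0+49·14·8=32242 → min 19656.
Length 4: A₁..A₄: k=1: 0+19656+54·49·8=40824; k=2: 103194+4368+54·39·8=124410; k=3: 63798+0+54·14·8=69846 → min 40824.
Optimal order: (A₁ × (A₂ × (A₃ × A₄))) with cost 40824.

40824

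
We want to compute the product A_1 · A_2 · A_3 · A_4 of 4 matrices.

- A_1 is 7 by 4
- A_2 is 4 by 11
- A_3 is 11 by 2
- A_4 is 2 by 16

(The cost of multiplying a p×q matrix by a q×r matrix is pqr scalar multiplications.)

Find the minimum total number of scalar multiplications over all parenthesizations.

368

Adjacent pairs: A_1A_2 = 7·4·11 = 308; A_2A_3 = 4·11·2 = 88; A_3A_4 = 11·2·16 = 352.
Length 3: A_1..A_3: k=1: 0+88+7·4·2=144; k=2: 308+0+7·11·2=462 → min 144 | A_2..A_4: k=2: 0+352+4·11·16=1056; k=3: 88+0+4·2·16=216 → min 216.
Length 4: A_1..A_4: k=1: 0+216+7·4·16=664; k=2: 308+352+7·11·16=1892; k=3: 144+0+7·2·16=368 → min 368.
Optimal order: ((A_1 · (A_2 · A_3)) · A_4) with cost 368.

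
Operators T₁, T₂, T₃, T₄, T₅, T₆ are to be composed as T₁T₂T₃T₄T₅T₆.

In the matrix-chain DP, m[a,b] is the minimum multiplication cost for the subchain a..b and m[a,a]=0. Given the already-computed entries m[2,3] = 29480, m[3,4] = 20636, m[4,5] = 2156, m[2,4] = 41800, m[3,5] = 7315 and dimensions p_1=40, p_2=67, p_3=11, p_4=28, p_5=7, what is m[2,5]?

26075

m[2,5] = min over k∈[2,4] of m[2,k]+m[k+1,5]+p_{1}·p_k·p_{5}.
k=2: 0 + 7315 + 40·67·7 = 26075; k=3: 29480 + 2156 + 40·11·7 = 34716; k=4: 41800 + 0 + 40·28·7 = 49640.
Minimum: 26075 at k=2.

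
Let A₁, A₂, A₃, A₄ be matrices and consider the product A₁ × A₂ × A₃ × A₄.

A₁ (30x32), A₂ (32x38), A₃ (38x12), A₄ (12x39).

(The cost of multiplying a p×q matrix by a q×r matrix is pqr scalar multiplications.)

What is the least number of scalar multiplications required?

Adjacent pairs: A₁A₂ = 30·32·38 = 36480; A₂A₃ = 32·38·12 = 14592; A₃A₄ = 38·12·39 = 17784.
Length 3: A₁..A₃: k=1: 0+14592+30·32·12=26112; k=2: 36480+0+30·38·12=50160 → min 26112 | A₂..A₄: k=2: 0+17784+32·38·39=65208; k=3: 14592+0+32·12·39=29568 → min 29568.
Length 4: A₁..A₄: k=1: 0+29568+30·32·39=67008; k=2: 36480+17784+30·38·39=98724; k=3: 26112+0+30·12·39=40152 → min 40152.
Optimal order: ((A₁ × (A₂ × A₃)) × A₄) with cost 40152.

40152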